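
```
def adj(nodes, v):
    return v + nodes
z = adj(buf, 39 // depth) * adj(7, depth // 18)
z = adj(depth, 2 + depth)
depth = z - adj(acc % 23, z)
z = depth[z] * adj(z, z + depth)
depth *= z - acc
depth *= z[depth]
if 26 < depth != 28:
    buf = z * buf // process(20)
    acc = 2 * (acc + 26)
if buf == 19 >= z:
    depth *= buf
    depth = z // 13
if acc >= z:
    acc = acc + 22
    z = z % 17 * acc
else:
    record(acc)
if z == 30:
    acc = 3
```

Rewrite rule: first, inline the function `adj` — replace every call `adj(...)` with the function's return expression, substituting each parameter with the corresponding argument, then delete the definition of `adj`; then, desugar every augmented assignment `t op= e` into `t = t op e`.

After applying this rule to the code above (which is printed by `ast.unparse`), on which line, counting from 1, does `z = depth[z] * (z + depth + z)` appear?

Transformed code:
z = (39 // depth + buf) * (depth // 18 + 7)
z = 2 + depth + depth
depth = z - (z + acc % 23)
z = depth[z] * (z + depth + z)
depth = depth * (z - acc)
depth = depth * z[depth]
if 26 < depth != 28:
    buf = z * buf // process(20)
    acc = 2 * (acc + 26)
if buf == 19 >= z:
    depth = depth * buf
    depth = z // 13
if acc >= z:
    acc = acc + 22
    z = z % 17 * acc
else:
    record(acc)
if z == 30:
    acc = 3

4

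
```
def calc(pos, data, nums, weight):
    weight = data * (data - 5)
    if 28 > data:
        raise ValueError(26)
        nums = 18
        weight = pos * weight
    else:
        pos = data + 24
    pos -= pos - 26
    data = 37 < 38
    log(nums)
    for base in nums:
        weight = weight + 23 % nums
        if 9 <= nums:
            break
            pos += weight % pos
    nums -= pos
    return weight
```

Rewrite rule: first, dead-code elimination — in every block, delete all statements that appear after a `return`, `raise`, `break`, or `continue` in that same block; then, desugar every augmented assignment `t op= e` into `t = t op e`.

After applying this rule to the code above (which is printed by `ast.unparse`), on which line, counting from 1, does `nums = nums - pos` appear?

Transformed code:
def calc(pos, data, nums, weight):
    weight = data * (data - 5)
    if 28 > data:
        raise ValueError(26)
    else:
        pos = data + 24
    pos = pos - (pos - 26)
    data = 37 < 38
    log(nums)
    for base in nums:
        weight = weight + 23 % nums
        if 9 <= nums:
            break
    nums = nums - pos
    return weight

14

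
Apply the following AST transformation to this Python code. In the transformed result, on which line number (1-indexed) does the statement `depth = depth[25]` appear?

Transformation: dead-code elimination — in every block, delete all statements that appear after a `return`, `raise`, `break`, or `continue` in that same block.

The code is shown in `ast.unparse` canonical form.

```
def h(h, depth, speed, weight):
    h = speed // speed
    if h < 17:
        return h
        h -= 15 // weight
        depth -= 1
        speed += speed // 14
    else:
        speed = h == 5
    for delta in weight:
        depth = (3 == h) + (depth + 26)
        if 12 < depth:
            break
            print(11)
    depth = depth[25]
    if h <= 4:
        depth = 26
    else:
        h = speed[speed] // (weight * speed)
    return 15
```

11

Transformed code:
def h(h, depth, speed, weight):
    h = speed // speed
    if h < 17:
        return h
    else:
        speed = h == 5
    for delta in weight:
        depth = (3 == h) + (depth + 26)
        if 12 < depth:
            break
    depth = depth[25]
    if h <= 4:
        depth = 26
    else:
        h = speed[speed] // (weight * speed)
    return 15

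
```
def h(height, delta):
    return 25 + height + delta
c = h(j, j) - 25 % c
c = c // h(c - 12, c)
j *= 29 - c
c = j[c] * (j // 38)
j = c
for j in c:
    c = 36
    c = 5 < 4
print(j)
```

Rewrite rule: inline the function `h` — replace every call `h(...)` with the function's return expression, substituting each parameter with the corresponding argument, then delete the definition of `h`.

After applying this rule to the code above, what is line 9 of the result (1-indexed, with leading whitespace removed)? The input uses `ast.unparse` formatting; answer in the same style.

print(j)

Transformed code:
c = 25 + j + j - 25 % c
c = c // (25 + (c - 12) + c)
j *= 29 - c
c = j[c] * (j // 38)
j = c
for j in c:
    c = 36
    c = 5 < 4
print(j)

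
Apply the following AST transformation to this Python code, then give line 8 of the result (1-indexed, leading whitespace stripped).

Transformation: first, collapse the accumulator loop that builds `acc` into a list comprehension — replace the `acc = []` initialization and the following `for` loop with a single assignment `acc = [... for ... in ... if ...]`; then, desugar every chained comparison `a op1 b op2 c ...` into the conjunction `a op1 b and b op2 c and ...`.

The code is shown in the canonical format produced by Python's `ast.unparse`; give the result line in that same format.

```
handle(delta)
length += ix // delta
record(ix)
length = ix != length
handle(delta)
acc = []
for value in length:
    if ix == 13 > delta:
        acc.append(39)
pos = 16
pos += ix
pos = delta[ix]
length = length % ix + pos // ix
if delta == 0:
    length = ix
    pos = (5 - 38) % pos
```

Transformed code:
handle(delta)
length += ix // delta
record(ix)
length = ix != length
handle(delta)
acc = [39 for value in length if ix == 13 and 13 > delta]
pos = 16
pos += ix
pos = delta[ix]
length = length % ix + pos // ix
if delta == 0:
    length = ix
    pos = (5 - 38) % pos

pos += ix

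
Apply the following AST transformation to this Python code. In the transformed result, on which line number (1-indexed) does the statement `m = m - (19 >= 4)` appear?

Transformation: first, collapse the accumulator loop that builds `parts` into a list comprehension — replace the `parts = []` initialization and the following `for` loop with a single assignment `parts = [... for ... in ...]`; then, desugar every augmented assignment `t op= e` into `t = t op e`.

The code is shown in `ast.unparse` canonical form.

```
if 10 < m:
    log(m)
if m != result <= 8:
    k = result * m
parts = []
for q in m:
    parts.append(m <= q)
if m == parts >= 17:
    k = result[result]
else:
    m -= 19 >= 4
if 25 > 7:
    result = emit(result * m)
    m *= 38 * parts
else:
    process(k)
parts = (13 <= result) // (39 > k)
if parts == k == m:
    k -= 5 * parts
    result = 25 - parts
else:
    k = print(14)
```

Transformed code:
if 10 < m:
    log(m)
if m != result <= 8:
    k = result * m
parts = [m <= q for q in m]
if m == parts >= 17:
    k = result[result]
else:
    m = m - (19 >= 4)
if 25 > 7:
    result = emit(result * m)
    m = m * (38 * parts)
else:
    process(k)
parts = (13 <= result) // (39 > k)
if parts == k == m:
    k = k - 5 * parts
    result = 25 - parts
else:
    k = print(14)

9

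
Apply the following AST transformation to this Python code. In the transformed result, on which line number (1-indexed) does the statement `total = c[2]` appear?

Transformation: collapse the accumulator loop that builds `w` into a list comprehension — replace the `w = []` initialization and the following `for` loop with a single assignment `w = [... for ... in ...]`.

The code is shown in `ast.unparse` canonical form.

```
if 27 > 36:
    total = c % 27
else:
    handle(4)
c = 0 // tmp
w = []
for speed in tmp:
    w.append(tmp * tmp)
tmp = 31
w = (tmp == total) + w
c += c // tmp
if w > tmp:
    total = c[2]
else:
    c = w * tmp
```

Transformed code:
if 27 > 36:
    total = c % 27
else:
    handle(4)
c = 0 // tmp
w = [tmp * tmp for speed in tmp]
tmp = 31
w = (tmp == total) + w
c += c // tmp
if w > tmp:
    total = c[2]
else:
    c = w * tmp

11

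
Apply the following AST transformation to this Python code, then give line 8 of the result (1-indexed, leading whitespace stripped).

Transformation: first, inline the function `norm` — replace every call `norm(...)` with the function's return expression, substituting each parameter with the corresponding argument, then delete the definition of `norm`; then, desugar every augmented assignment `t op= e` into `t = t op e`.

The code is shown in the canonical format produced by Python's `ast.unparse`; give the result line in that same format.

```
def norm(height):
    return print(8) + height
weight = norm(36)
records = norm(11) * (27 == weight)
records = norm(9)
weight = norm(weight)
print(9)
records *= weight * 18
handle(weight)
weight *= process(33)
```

weight = weight * process(33)

Transformed code:
weight = print(8) + 36
records = (print(8) + 11) * (27 == weight)
records = print(8) + 9
weight = print(8) + weight
print(9)
records = records * (weight * 18)
handle(weight)
weight = weight * process(33)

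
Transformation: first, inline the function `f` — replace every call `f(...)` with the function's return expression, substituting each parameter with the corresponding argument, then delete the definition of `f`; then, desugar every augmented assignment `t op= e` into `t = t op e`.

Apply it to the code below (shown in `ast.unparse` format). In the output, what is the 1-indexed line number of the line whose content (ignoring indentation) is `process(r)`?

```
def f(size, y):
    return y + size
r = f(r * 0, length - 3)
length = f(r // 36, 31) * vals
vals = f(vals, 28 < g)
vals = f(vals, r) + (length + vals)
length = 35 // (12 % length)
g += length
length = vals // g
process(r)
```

Transformed code:
r = length - 3 + r * 0
length = (31 + r // 36) * vals
vals = (28 < g) + vals
vals = r + vals + (length + vals)
length = 35 // (12 % length)
g = g + length
length = vals // g
process(r)

8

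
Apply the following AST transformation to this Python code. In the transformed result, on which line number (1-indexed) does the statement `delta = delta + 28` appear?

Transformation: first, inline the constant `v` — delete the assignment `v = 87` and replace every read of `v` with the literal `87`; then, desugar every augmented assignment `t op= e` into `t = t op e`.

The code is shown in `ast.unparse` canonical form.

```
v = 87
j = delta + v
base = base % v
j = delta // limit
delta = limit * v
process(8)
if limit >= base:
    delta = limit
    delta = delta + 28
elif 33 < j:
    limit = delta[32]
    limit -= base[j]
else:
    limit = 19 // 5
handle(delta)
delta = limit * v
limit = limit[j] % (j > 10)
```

Transformed code:
j = delta + 87
base = base % 87
j = delta // limit
delta = limit * 87
process(8)
if limit >= base:
    delta = limit
    delta = delta + 28
elif 33 < j:
    limit = delta[32]
    limit = limit - base[j]
else:
    limit = 19 // 5
handle(delta)
delta = limit * 87
limit = limit[j] % (j > 10)

8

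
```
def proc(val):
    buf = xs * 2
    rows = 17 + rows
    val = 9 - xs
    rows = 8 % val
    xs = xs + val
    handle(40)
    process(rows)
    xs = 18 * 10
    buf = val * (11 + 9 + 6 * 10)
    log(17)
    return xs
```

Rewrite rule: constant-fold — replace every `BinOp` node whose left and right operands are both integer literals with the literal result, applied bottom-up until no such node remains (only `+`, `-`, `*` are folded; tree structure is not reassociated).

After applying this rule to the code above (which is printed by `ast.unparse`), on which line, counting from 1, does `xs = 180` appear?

Transformed code:
def proc(val):
    buf = xs * 2
    rows = 17 + rows
    val = 9 - xs
    rows = 8 % val
    xs = xs + val
    handle(40)
    process(rows)
    xs = 180
    buf = val * 80
    log(17)
    return xs

9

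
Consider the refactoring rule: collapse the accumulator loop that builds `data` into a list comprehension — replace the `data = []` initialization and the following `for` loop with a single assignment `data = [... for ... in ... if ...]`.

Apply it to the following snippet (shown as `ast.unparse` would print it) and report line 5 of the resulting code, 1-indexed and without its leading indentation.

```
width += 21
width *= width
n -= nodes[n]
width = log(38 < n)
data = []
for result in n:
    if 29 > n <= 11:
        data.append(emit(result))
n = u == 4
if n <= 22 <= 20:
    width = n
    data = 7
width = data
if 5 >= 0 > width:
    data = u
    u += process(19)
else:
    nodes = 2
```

data = [emit(result) for result in n if 29 > n <= 11]

Transformed code:
width += 21
width *= width
n -= nodes[n]
width = log(38 < n)
data = [emit(result) for result in n if 29 > n <= 11]
n = u == 4
if n <= 22 <= 20:
    width = n
    data = 7
width = data
if 5 >= 0 > width:
    data = u
    u += process(19)
else:
    nodes = 2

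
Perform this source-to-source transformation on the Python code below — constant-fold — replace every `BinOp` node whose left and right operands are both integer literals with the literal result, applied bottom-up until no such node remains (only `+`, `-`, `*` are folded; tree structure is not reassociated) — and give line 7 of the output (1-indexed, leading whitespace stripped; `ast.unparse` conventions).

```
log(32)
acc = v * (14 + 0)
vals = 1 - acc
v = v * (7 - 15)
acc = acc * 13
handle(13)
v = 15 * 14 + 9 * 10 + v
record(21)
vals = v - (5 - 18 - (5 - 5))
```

Transformed code:
log(32)
acc = v * 14
vals = 1 - acc
v = v * -8
acc = acc * 13
handle(13)
v = 300 + v
record(21)
vals = v - -13

v = 300 + v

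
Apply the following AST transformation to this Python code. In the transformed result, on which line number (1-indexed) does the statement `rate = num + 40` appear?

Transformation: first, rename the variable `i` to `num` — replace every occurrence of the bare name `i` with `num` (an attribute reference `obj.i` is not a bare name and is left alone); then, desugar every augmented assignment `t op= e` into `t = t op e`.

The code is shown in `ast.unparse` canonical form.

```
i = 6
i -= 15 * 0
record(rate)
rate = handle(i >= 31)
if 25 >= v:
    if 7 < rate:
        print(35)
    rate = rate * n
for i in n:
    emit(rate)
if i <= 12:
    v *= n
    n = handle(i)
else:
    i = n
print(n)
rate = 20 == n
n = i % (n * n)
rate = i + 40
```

19

Transformed code:
num = 6
num = num - 15 * 0
record(rate)
rate = handle(num >= 31)
if 25 >= v:
    if 7 < rate:
        print(35)
    rate = rate * n
for num in n:
    emit(rate)
if num <= 12:
    v = v * n
    n = handle(num)
else:
    num = n
print(n)
rate = 20 == n
n = num % (n * n)
rate = num + 40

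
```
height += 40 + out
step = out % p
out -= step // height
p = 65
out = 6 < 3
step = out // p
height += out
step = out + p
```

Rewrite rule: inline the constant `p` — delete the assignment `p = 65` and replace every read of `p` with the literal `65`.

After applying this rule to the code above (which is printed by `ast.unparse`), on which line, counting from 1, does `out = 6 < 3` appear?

Transformed code:
height += 40 + out
step = out % 65
out -= step // height
out = 6 < 3
step = out // 65
height += out
step = out + 65

4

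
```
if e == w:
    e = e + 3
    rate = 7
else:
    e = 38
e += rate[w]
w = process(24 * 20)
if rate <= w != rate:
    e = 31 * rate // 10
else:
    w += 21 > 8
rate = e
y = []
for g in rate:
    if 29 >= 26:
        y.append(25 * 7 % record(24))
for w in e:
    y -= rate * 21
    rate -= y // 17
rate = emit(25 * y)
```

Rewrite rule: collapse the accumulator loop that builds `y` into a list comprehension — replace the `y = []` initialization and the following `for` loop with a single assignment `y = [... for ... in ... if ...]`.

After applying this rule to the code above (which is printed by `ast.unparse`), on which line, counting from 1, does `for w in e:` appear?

Transformed code:
if e == w:
    e = e + 3
    rate = 7
else:
    e = 38
e += rate[w]
w = process(24 * 20)
if rate <= w != rate:
    e = 31 * rate // 10
else:
    w += 21 > 8
rate = e
y = [25 * 7 % record(24) for g in rate if 29 >= 26]
for w in e:
    y -= rate * 21
    rate -= y // 17
rate = emit(25 * y)

14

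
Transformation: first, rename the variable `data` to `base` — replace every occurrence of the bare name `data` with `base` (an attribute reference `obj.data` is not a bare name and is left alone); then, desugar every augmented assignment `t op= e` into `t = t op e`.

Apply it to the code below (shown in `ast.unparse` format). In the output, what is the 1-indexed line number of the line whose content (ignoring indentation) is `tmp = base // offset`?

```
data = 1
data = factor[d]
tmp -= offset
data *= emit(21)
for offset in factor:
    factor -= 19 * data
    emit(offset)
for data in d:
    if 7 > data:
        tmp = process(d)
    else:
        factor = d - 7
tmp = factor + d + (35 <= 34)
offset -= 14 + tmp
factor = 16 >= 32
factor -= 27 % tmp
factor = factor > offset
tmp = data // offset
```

Transformed code:
base = 1
base = factor[d]
tmp = tmp - offset
base = base * emit(21)
for offset in factor:
    factor = factor - 19 * base
    emit(offset)
for base in d:
    if 7 > base:
        tmp = process(d)
    else:
        factor = d - 7
tmp = factor + d + (35 <= 34)
offset = offset - (14 + tmp)
factor = 16 >= 32
factor = factor - 27 % tmp
factor = factor > offset
tmp = base // offset

18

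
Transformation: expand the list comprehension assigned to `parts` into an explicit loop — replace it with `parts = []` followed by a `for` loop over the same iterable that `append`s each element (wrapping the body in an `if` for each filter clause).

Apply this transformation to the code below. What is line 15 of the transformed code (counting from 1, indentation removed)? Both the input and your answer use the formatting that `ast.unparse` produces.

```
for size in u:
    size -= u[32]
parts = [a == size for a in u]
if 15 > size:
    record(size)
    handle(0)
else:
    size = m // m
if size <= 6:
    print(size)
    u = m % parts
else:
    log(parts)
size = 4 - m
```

Transformed code:
for size in u:
    size -= u[32]
parts = []
for a in u:
    parts.append(a == size)
if 15 > size:
    record(size)
    handle(0)
else:
    size = m // m
if size <= 6:
    print(size)
    u = m % parts
else:
    log(parts)
size = 4 - m

log(parts)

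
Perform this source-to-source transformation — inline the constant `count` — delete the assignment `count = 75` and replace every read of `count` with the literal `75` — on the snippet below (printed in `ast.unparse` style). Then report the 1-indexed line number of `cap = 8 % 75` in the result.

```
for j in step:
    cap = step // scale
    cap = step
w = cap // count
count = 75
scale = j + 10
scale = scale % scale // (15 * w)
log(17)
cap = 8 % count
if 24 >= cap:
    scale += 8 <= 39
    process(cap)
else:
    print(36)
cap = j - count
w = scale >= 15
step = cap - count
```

Transformed code:
for j in step:
    cap = step // scale
    cap = step
w = cap // 75
scale = j + 10
scale = scale % scale // (15 * w)
log(17)
cap = 8 % 75
if 24 >= cap:
    scale += 8 <= 39
    process(cap)
else:
    print(36)
cap = j - 75
w = scale >= 15
step = cap - 75

8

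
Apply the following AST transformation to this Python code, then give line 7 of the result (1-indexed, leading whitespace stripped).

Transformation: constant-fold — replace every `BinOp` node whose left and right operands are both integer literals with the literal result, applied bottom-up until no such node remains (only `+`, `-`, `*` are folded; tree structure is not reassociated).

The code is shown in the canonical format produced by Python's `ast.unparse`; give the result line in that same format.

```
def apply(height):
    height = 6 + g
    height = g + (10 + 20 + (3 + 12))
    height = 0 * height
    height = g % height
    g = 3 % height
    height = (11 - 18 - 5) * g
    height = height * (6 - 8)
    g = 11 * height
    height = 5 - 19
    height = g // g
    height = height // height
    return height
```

height = -12 * g

Transformed code:
def apply(height):
    height = 6 + g
    height = g + 45
    height = 0 * height
    height = g % height
    g = 3 % height
    height = -12 * g
    height = height * -2
    g = 11 * height
    height = -14
    height = g // g
    height = height // height
    return height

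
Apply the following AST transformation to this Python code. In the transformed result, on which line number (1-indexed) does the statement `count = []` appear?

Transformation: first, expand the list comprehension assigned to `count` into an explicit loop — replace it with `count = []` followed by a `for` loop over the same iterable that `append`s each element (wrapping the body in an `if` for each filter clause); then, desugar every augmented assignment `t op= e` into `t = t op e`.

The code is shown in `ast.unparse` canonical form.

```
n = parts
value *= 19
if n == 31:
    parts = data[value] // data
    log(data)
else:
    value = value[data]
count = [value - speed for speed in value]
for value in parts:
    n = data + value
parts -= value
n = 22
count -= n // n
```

Transformed code:
n = parts
value = value * 19
if n == 31:
    parts = data[value] // data
    log(data)
else:
    value = value[data]
count = []
for speed in value:
    count.append(value - speed)
for value in parts:
    n = data + value
parts = parts - value
n = 22
count = count - n // n

8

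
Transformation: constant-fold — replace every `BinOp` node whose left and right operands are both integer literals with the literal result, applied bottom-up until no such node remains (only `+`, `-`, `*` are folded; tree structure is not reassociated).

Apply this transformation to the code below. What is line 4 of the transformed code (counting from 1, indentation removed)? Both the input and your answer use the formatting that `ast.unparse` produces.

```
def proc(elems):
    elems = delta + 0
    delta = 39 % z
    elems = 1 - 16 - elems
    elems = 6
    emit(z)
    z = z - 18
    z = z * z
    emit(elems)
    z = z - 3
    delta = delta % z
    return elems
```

Transformed code:
def proc(elems):
    elems = delta + 0
    delta = 39 % z
    elems = -15 - elems
    elems = 6
    emit(z)
    z = z - 18
    z = z * z
    emit(elems)
    z = z - 3
    delta = delta % z
    return elems

elems = -15 - elems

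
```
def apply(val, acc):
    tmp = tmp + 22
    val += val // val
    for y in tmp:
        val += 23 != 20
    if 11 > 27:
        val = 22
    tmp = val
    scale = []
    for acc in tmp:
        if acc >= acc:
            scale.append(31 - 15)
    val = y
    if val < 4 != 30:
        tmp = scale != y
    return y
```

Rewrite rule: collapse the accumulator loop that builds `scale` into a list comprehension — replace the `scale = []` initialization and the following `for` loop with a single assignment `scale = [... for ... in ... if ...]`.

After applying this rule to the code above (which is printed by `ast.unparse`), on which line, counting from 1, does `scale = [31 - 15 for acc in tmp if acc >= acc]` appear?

Transformed code:
def apply(val, acc):
    tmp = tmp + 22
    val += val // val
    for y in tmp:
        val += 23 != 20
    if 11 > 27:
        val = 22
    tmp = val
    scale = [31 - 15 for acc in tmp if acc >= acc]
    val = y
    if val < 4 != 30:
        tmp = scale != y
    return y

9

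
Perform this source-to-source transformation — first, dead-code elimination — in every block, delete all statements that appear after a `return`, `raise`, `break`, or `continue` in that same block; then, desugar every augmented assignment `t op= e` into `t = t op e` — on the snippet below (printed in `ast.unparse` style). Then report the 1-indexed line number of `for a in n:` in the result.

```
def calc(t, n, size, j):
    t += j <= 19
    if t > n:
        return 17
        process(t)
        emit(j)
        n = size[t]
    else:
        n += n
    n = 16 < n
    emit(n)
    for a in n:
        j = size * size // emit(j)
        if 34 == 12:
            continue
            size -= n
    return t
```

9

Transformed code:
def calc(t, n, size, j):
    t = t + (j <= 19)
    if t > n:
        return 17
    else:
        n = n + n
    n = 16 < n
    emit(n)
    for a in n:
        j = size * size // emit(j)
        if 34 == 12:
            continue
    return t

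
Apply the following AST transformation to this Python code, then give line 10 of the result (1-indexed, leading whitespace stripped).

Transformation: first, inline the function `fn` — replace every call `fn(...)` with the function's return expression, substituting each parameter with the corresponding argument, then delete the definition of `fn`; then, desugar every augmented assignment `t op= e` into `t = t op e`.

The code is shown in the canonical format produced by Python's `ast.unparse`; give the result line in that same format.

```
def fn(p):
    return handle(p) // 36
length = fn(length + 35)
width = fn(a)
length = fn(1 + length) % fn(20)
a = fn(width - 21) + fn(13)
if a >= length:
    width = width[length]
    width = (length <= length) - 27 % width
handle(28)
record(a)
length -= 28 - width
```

length = length - (28 - width)

Transformed code:
length = handle(length + 35) // 36
width = handle(a) // 36
length = handle(1 + length) // 36 % (handle(20) // 36)
a = handle(width - 21) // 36 + handle(13) // 36
if a >= length:
    width = width[length]
    width = (length <= length) - 27 % width
handle(28)
record(a)
length = length - (28 - width)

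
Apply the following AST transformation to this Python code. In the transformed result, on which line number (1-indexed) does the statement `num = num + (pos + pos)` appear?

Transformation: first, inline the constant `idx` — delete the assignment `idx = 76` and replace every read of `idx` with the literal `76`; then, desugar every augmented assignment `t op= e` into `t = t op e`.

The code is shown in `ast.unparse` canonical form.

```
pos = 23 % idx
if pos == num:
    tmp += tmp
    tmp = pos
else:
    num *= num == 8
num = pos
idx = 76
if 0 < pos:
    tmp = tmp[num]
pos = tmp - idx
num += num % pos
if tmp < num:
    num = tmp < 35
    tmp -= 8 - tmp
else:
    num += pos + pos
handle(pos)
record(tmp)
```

16

Transformed code:
pos = 23 % 76
if pos == num:
    tmp = tmp + tmp
    tmp = pos
else:
    num = num * (num == 8)
num = pos
if 0 < pos:
    tmp = tmp[num]
pos = tmp - 76
num = num + num % pos
if tmp < num:
    num = tmp < 35
    tmp = tmp - (8 - tmp)
else:
    num = num + (pos + pos)
handle(pos)
record(tmp)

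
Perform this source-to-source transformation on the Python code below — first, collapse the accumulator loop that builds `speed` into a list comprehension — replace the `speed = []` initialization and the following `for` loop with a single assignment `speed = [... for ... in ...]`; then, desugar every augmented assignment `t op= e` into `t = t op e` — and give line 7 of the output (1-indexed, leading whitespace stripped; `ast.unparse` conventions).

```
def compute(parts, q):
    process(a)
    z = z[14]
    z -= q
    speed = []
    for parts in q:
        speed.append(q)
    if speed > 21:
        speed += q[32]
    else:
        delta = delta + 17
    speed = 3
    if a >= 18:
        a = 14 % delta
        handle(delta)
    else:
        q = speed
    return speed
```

speed = speed + q[32]

Transformed code:
def compute(parts, q):
    process(a)
    z = z[14]
    z = z - q
    speed = [q for parts in q]
    if speed > 21:
        speed = speed + q[32]
    else:
        delta = delta + 17
    speed = 3
    if a >= 18:
        a = 14 % delta
        handle(delta)
    else:
        q = speed
    return speed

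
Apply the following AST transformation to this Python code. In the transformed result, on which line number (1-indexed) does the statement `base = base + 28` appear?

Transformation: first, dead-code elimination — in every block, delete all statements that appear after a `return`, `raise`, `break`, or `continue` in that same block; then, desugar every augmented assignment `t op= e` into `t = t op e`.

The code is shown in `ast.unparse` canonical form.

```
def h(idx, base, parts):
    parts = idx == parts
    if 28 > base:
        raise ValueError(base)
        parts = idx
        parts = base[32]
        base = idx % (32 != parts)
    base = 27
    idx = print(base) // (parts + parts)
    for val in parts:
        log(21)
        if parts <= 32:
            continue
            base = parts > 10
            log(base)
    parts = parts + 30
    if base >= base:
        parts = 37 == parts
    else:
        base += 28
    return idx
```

Transformed code:
def h(idx, base, parts):
    parts = idx == parts
    if 28 > base:
        raise ValueError(base)
    base = 27
    idx = print(base) // (parts + parts)
    for val in parts:
        log(21)
        if parts <= 32:
            continue
    parts = parts + 30
    if base >= base:
        parts = 37 == parts
    else:
        base = base + 28
    return idx

15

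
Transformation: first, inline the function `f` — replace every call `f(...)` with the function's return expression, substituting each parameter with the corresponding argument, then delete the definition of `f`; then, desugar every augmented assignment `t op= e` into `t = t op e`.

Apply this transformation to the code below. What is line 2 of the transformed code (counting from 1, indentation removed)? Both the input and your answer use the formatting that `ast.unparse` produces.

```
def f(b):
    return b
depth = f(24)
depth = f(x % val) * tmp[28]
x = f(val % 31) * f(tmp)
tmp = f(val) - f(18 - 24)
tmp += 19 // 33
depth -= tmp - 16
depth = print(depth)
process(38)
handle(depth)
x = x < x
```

Transformed code:
depth = 24
depth = x % val * tmp[28]
x = val % 31 * tmp
tmp = val - (18 - 24)
tmp = tmp + 19 // 33
depth = depth - (tmp - 16)
depth = print(depth)
process(38)
handle(depth)
x = x < x

depth = x % val * tmp[28]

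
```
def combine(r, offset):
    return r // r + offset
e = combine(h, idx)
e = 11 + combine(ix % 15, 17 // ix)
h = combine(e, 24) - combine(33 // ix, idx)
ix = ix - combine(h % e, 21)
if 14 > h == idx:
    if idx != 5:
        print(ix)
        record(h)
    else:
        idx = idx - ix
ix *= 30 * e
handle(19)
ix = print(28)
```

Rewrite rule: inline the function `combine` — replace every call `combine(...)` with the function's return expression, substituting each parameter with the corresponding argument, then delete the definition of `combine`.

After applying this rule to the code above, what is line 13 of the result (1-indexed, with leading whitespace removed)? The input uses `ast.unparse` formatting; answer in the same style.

ix = print(28)

Transformed code:
e = h // h + idx
e = 11 + (ix % 15 // (ix % 15) + 17 // ix)
h = e // e + 24 - (33 // ix // (33 // ix) + idx)
ix = ix - (h % e // (h % e) + 21)
if 14 > h == idx:
    if idx != 5:
        print(ix)
        record(h)
    else:
        idx = idx - ix
ix *= 30 * e
handle(19)
ix = print(28)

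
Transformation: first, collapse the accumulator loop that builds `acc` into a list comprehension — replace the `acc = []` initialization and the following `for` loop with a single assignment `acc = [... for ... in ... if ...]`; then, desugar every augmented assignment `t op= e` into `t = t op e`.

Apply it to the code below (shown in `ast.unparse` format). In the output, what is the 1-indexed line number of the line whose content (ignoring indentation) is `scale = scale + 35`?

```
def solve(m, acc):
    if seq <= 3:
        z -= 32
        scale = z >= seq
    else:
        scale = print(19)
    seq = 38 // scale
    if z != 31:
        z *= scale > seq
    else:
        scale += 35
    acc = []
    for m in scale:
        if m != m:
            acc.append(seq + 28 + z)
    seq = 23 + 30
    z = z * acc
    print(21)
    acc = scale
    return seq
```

11

Transformed code:
def solve(m, acc):
    if seq <= 3:
        z = z - 32
        scale = z >= seq
    else:
        scale = print(19)
    seq = 38 // scale
    if z != 31:
        z = z * (scale > seq)
    else:
        scale = scale + 35
    acc = [seq + 28 + z for m in scale if m != m]
    seq = 23 + 30
    z = z * acc
    print(21)
    acc = scale
    return seq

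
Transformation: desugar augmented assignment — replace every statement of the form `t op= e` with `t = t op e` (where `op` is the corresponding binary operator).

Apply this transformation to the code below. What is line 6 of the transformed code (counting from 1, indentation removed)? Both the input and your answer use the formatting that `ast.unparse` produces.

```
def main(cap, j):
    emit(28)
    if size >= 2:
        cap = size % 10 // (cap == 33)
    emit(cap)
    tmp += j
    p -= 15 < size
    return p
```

tmp = tmp + j

Transformed code:
def main(cap, j):
    emit(28)
    if size >= 2:
        cap = size % 10 // (cap == 33)
    emit(cap)
    tmp = tmp + j
    p = p - (15 < size)
    return p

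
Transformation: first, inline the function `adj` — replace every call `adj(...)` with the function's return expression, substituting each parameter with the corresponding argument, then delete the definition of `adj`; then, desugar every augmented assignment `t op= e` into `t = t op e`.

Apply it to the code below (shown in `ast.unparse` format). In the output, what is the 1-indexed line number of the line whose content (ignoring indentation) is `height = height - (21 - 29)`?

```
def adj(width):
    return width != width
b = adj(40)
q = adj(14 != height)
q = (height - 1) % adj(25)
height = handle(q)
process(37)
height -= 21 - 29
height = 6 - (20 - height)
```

Transformed code:
b = 40 != 40
q = (14 != height) != (14 != height)
q = (height - 1) % (25 != 25)
height = handle(q)
process(37)
height = height - (21 - 29)
height = 6 - (20 - height)

6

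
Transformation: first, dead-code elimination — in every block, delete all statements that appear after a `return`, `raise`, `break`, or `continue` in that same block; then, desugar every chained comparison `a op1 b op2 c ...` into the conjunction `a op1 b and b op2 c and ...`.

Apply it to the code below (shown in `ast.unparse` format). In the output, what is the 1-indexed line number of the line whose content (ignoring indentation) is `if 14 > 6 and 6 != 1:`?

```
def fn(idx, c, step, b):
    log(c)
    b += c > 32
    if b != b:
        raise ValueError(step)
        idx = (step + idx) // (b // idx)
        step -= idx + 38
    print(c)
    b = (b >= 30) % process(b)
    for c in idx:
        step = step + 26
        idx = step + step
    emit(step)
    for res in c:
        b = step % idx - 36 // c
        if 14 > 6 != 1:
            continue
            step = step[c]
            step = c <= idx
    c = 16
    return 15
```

14

Transformed code:
def fn(idx, c, step, b):
    log(c)
    b += c > 32
    if b != b:
        raise ValueError(step)
    print(c)
    b = (b >= 30) % process(b)
    for c in idx:
        step = step + 26
        idx = step + step
    emit(step)
    for res in c:
        b = step % idx - 36 // c
        if 14 > 6 and 6 != 1:
            continue
    c = 16
    return 15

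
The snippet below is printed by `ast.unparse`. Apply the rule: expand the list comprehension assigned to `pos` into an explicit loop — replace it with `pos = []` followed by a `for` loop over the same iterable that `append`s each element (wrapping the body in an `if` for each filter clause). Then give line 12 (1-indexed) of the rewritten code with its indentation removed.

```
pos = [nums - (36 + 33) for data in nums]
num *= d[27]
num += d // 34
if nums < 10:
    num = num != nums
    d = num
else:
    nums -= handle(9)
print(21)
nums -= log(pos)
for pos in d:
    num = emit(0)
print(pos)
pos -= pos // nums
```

Transformed code:
pos = []
for data in nums:
    pos.append(nums - (36 + 33))
num *= d[27]
num += d // 34
if nums < 10:
    num = num != nums
    d = num
else:
    nums -= handle(9)
print(21)
nums -= log(pos)
for pos in d:
    num = emit(0)
print(pos)
pos -= pos // nums

nums -= log(pos)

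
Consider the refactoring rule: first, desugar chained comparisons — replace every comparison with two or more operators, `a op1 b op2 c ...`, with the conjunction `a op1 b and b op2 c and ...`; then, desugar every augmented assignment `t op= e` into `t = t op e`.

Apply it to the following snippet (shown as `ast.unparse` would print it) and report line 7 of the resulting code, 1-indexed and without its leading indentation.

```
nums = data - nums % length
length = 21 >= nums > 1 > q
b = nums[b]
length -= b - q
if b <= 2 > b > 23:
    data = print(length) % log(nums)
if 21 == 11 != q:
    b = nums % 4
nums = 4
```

Transformed code:
nums = data - nums % length
length = 21 >= nums and nums > 1 and (1 > q)
b = nums[b]
length = length - (b - q)
if b <= 2 and 2 > b and (b > 23):
    data = print(length) % log(nums)
if 21 == 11 and 11 != q:
    b = nums % 4
nums = 4

if 21 == 11 and 11 != q:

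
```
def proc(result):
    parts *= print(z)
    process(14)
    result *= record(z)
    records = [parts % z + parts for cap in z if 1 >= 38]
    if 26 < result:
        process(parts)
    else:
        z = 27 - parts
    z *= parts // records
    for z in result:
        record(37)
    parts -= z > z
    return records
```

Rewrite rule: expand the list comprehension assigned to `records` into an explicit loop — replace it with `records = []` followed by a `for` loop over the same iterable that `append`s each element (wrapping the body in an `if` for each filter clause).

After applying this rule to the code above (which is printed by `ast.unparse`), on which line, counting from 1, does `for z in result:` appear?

Transformed code:
def proc(result):
    parts *= print(z)
    process(14)
    result *= record(z)
    records = []
    for cap in z:
        if 1 >= 38:
            records.append(parts % z + parts)
    if 26 < result:
        process(parts)
    else:
        z = 27 - parts
    z *= parts // records
    for z in result:
        record(37)
    parts -= z > z
    return records

14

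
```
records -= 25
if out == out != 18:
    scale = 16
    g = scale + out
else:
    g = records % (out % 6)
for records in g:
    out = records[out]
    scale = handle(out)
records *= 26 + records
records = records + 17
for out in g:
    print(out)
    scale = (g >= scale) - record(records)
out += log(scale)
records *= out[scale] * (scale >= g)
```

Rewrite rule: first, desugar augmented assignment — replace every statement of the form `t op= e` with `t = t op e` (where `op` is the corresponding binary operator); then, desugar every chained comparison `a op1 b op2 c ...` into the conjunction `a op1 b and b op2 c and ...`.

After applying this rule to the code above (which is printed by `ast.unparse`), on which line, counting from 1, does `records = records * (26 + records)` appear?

10

Transformed code:
records = records - 25
if out == out and out != 18:
    scale = 16
    g = scale + out
else:
    g = records % (out % 6)
for records in g:
    out = records[out]
    scale = handle(out)
records = records * (26 + records)
records = records + 17
for out in g:
    print(out)
    scale = (g >= scale) - record(records)
out = out + log(scale)
records = records * (out[scale] * (scale >= g))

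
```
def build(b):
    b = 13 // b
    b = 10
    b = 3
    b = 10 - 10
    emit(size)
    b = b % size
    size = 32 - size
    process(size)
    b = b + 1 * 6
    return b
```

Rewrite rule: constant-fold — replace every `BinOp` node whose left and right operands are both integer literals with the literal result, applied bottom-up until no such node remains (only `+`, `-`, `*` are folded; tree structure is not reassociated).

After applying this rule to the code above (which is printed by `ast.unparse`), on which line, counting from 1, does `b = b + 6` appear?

10

Transformed code:
def build(b):
    b = 13 // b
    b = 10
    b = 3
    b = 0
    emit(size)
    b = b % size
    size = 32 - size
    process(size)
    b = b + 6
    return b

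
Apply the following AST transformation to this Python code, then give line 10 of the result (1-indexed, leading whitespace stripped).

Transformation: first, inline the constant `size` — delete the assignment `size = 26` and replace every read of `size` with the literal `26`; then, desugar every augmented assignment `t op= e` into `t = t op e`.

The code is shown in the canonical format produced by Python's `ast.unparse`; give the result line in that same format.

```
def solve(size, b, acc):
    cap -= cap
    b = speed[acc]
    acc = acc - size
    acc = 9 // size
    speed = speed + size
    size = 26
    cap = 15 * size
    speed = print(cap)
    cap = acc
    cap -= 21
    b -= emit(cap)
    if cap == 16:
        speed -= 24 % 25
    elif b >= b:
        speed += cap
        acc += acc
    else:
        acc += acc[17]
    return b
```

cap = cap - 21

Transformed code:
def solve(size, b, acc):
    cap = cap - cap
    b = speed[acc]
    acc = acc - 26
    acc = 9 // 26
    speed = speed + 26
    cap = 15 * 26
    speed = print(cap)
    cap = acc
    cap = cap - 21
    b = b - emit(cap)
    if cap == 16:
        speed = speed - 24 % 25
    elif b >= b:
        speed = speed + cap
        acc = acc + acc
    else:
        acc = acc + acc[17]
    return b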